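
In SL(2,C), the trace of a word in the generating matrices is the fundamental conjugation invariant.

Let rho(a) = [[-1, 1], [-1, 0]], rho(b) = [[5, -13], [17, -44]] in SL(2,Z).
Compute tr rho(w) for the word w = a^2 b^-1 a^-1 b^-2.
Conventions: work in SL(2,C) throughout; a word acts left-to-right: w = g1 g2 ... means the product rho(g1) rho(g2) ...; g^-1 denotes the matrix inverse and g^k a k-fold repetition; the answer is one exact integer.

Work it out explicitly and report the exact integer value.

-24311

rho(a) = [[-1, 1], [-1, 0]]
... * rho(a) = [[-1, 1], [-1, 0]]  ->  [[0, -1], [1, -1]]
... * rho(b^-1) = [[-44, 13], [-17, 5]]  ->  [[17, -5], [-27, 8]]
... * rho(a^-1) = [[0, -1], [1, -1]]  ->  [[-5, -12], [8, 19]]
... * rho(b^-1) = [[-44, 13], [-17, 5]]  ->  [[424, -125], [-675, 199]]
... * rho(b^-1) = [[-44, 13], [-17, 5]]  ->  [[-16531, 4887], [26317, -7780]]
tr = -16531 + -7780 = -24311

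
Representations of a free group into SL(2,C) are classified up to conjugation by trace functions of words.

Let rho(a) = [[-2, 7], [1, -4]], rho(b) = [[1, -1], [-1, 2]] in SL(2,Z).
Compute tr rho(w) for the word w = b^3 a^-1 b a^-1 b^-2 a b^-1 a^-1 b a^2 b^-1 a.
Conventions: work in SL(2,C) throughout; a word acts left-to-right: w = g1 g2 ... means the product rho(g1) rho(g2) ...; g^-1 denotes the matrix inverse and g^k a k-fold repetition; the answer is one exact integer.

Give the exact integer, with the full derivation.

-756

rho(b) = [[1, -1], [-1, 2]]
... * rho(b) = [[1, -1], [-1, 2]]  ->  [[2, -3], [-3, 5]]
... * rho(b) = [[1, -1], [-1, 2]]  ->  [[5, -8], [-8, 13]]
... * rho(a^-1) = [[-4, -7], [-1, -2]]  ->  [[-12, -19], [19, 30]]
... * rho(b) = [[1, -1], [-1, 2]]  ->  [[7, -26], [-11, 41]]
... * rho(a^-1) = [[-4, -7], [-1, -2]]  ->  [[-2, 3], [3, -5]]
... * rho(b^-1) = [[2, 1], [1, 1]]  ->  [[-1, 1], [1, -2]]
... * rho(b^-1) = [[2, 1], [1, 1]]  ->  [[-1, 0], [0, -1]]
... * rho(a) = [[-2, 7], [1, -4]]  ->  [[2, -7], [-1, 4]]
... * rho(b^-1) = [[2, 1], [1, 1]]  ->  [[-3, -5], [2, 3]]
... * rho(a^-1) = [[-4, -7], [-1, -2]]  ->  [[17, 31], [-11, -20]]
... * rho(b) = [[1, -1], [-1, 2]]  ->  [[-14, 45], [9, -29]]
... * rho(a) = [[-2, 7], [1, -4]]  ->  [[73, -278], [-47, 179]]
... * rho(a) = [[-2, 7], [1, -4]]  ->  [[-424, 1623], [273, -1045]]
... * rho(b^-1) = [[2, 1], [1, 1]]  ->  [[775, 1199], [-499, -772]]
... * rho(a) = [[-2, 7], [1, -4]]  ->  [[-351, 629], [226, -405]]
tr = -351 + -405 = -756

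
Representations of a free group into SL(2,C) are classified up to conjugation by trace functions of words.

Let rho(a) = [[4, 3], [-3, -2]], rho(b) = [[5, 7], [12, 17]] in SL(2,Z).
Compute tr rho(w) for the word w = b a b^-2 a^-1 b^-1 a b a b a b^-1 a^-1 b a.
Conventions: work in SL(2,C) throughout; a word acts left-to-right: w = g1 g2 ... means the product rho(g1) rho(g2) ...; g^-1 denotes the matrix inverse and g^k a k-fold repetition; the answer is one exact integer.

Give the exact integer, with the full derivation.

-4260058

rho(b) = [[5, 7], [12, 17]]
... * rho(a) = [[4, 3], [-3, -2]]  ->  [[-1, 1], [-3, 2]]
... * rho(b^-1) = [[17, -7], [-12, 5]]  ->  [[-29, 12], [-75, 31]]
... * rho(b^-1) = [[17, -7], [-12, 5]]  ->  [[-637, 263], [-1647, 680]]
... * rho(a^-1) = [[-2, -3], [3, 4]]  ->  [[2063, 2963], [5334, 7661]]
... * rho(b^-1) = [[17, -7], [-12, 5]]  ->  [[-485, 374], [-1254, 967]]
... * rho(a) = [[4, 3], [-3, -2]]  ->  [[-3062, -2203], [-7917, -5696]]
... * rho(b) = [[5, 7], [12, 17]]  ->  [[-41746, -58885], [-107937, -152251]]
... * rho(a) = [[4, 3], [-3, -2]]  ->  [[9671, -7468], [25005, -19309]]
... * rho(b) = [[5, 7], [12, 17]]  ->  [[-41261, -59259], [-106683, -153218]]
... * rho(a) = [[4, 3], [-3, -2]]  ->  [[12733, -5265], [32922, -13613]]
... * rho(b^-1) = [[17, -7], [-12, 5]]  ->  [[279641, -115456], [723030, -298519]]
... * rho(a^-1) = [[-2, -3], [3, 4]]  ->  [[-905650, -1300747], [-2341617, -3363166]]
... * rho(b) = [[5, 7], [12, 17]]  ->  [[-20137214, -28452249], [-52066077, -73565141]]
... * rho(a) = [[4, 3], [-3, -2]]  ->  [[4807891, -3507144], [12431115, -9067949]]
tr = 4807891 + -9067949 = -4260058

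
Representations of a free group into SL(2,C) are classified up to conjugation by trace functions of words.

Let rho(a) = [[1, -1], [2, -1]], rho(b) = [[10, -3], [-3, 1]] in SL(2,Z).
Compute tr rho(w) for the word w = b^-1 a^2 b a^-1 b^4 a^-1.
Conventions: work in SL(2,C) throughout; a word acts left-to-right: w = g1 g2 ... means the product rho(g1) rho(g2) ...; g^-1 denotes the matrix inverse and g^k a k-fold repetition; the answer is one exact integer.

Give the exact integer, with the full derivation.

rho(b^-1) = [[1, 3], [3, 10]]
... * rho(a) = [[1, -1], [2, -1]]  ->  [[7, -4], [23, -13]]
... * rho(a) = [[1, -1], [2, -1]]  ->  [[-1, -3], [-3, -10]]
... * rho(b) = [[10, -3], [-3, 1]]  ->  [[-1, 0], [0, -1]]
... * rho(a^-1) = [[-1, 1], [-2, 1]]  ->  [[1, -1], [2, -1]]
... * rho(b) = [[10, -3], [-3, 1]]  ->  [[13, -4], [23, -7]]
... * rho(b) = [[10, -3], [-3, 1]]  ->  [[142, -43], [251, -76]]
... * rho(b) = [[10, -3], [-3, 1]]  ->  [[1549, -469], [2738, -829]]
... * rho(b) = [[10, -3], [-3, 1]]  ->  [[16897, -5116], [29867, -9043]]
... * rho(a^-1) = [[-1, 1], [-2, 1]]  ->  [[-6665, 11781], [-11781, 20824]]
tr = -6665 + 20824 = 14159

14159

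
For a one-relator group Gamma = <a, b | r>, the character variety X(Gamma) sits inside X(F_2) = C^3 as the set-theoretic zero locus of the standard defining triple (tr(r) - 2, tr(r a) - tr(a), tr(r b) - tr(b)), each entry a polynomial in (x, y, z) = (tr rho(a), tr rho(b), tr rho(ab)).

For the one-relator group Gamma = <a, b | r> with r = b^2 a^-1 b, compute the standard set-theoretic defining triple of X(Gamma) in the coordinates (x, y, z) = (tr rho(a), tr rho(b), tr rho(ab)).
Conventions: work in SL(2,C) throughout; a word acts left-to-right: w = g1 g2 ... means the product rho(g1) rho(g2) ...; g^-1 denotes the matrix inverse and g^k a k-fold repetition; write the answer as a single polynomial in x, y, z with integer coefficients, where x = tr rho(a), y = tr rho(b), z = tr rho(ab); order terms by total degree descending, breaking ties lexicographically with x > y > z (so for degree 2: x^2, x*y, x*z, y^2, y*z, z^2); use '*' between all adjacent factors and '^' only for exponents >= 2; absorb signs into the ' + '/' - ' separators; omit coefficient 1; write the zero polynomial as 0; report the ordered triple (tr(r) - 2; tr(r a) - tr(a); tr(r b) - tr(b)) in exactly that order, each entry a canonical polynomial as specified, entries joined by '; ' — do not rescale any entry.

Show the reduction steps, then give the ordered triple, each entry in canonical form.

x*y^3 - y^2*z - 2*x*y + z - 2; x*y^2*z - x^2*y - y*z^2 - x + y; x*y^4 - y^3*z - 3*x*y^2 + 2*y*z + x - y

tr(b^2) = tr(b) * tr(b) - tr(1) = y^2 - 2
tr(b^3) = tr(b) * tr(b^2) - tr(b) = y^3 - 3*y
tr(a b^2) = tr(b) * tr(a b) - tr(a) = y*z - x
tr(b^3 a) = tr(b) * tr(a b^2) - tr(a b) = y^2*z - x*y - z
tr(b^2 a^-1 b) = tr(b^3) * tr(a) - tr(b^3 a) = x*y^3 - y^2*z - 2*x*y + z
tr(a b a b) = tr(b a) * tr(b a) - tr(1) = z^2 - 2
tr(a b a) = tr(a) * tr(b a) - tr(b) = x*z - y
tr(b a b^2 a) = tr(b) * tr(a b a b) - tr(a b a) = y*z^2 - x*z - y
tr(b^2 a^-1 b a) = tr(b a b^2) * tr(a) - tr(b a b^2 a) = x*y^2*z - x^2*y - y*z^2 + y
tr(b^4) = tr(b) * tr(b^3) - tr(b^2) = y^4 - 4*y^2 + 2
tr(b^4 a) = tr(b) * tr(b^2 a b) - tr(b^2 a) = y^3*z - x*y^2 - 2*y*z + x
tr(b^2 a^-1 b^2) = tr(b^4) * tr(a) - tr(b^4 a) = x*y^4 - y^3*z - 3*x*y^2 + 2*y*z + x
assemble the triple (tr(r) - 2; tr(r a) - x; tr(r b) - y)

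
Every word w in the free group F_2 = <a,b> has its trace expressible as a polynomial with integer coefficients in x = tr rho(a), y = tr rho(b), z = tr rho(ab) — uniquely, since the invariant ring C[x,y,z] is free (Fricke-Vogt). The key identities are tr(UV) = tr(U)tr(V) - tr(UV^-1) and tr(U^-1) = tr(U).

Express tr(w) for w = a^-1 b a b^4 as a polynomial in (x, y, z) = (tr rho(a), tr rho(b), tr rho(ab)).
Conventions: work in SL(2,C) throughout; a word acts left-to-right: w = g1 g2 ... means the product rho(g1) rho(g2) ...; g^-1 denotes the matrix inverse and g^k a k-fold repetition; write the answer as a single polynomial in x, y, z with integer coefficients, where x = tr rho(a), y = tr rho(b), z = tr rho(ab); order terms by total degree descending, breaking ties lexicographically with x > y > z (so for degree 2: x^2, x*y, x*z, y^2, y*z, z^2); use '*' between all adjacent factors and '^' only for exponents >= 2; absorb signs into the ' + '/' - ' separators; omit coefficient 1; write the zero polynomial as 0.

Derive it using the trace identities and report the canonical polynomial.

tr(a b^2) = tr(b) tr(a b) - tr(a) = y*z - x
use: tr(a b^3) = tr(b) tr(a b^2) - tr(a b) = y^2*z - x*y - z
tr(b^2 a b^2) = tr(b) tr(a b^3) - tr(a b^2) = y^3*z - x*y^2 - 2*y*z + x
tr(b a b^4) = tr(b) tr(b^2 a b^2) - tr(b^2 a b) = y^4*z - x*y^3 - 3*y^2*z + 2*x*y + z
tr(a b a b) = tr(a b) tr(a b) - tr(1)   [split at repeated a] = z^2 - 2
tr(a b a) = tr(a) tr(b a) - tr(b) = x*z - y
apply: tr(a b a b^2) = tr(b) tr(a b a b) - tr(a b a) = y*z^2 - x*z - y
apply: tr(b^2 a b a b) = tr(b) tr(a b a b^2) - tr(a b a b) = y^2*z^2 - x*y*z - y^2 - z^2 + 2
use: tr(b a b^4 a) = tr(b) tr(b^2 a b a b) - tr(b^2 a b a) = y^3*z^2 - x*y^2*z - y^3 - 2*y*z^2 + x*z + 3*y
tr(a^-1 b a b^4) = tr(b a b^4) tr(a) - tr(b a b^4 a) = x*y^4*z - x^2*y^3 - y^3*z^2 - 2*x*y^2*z + 2*x^2*y + y^3 + 2*y*z^2 - 3*y

x*y^4*z - x^2*y^3 - y^3*z^2 - 2*x*y^2*z + 2*x^2*y + y^3 + 2*y*z^2 - 3*y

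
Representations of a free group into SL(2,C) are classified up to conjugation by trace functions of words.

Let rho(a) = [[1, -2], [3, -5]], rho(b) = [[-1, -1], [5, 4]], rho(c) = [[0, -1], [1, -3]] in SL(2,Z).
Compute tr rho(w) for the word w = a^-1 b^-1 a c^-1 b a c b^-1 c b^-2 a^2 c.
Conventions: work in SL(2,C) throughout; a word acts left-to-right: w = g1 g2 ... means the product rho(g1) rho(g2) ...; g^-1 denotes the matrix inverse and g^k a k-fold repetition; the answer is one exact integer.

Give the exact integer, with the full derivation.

-3842462

rho(a^-1) = [[-5, 2], [-3, 1]]
... * rho(b^-1) = [[4, 1], [-5, -1]]  ->  [[-30, -7], [-17, -4]]
... * rho(a) = [[1, -2], [3, -5]]  ->  [[-51, 95], [-29, 54]]
... * rho(c^-1) = [[-3, 1], [-1, 0]]  ->  [[58, -51], [33, -29]]
... * rho(b) = [[-1, -1], [5, 4]]  ->  [[-313, -262], [-178, -149]]
... * rho(a) = [[1, -2], [3, -5]]  ->  [[-1099, 1936], [-625, 1101]]
... * rho(c) = [[0, -1], [1, -3]]  ->  [[1936, -4709], [1101, -2678]]
... * rho(b^-1) = [[4, 1], [-5, -1]]  ->  [[31289, 6645], [17794, 3779]]
... * rho(c) = [[0, -1], [1, -3]]  ->  [[6645, -51224], [3779, -29131]]
... * rho(b^-1) = [[4, 1], [-5, -1]]  ->  [[282700, 57869], [160771, 32910]]
... * rho(b^-1) = [[4, 1], [-5, -1]]  ->  [[841455, 224831], [478534, 127861]]
... * rho(a) = [[1, -2], [3, -5]]  ->  [[1515948, -2807065], [862117, -1596373]]
... * rho(a) = [[1, -2], [3, -5]]  ->  [[-6905247, 11003429], [-3927002, 6257631]]
... * rho(c) = [[0, -1], [1, -3]]  ->  [[11003429, -26105040], [6257631, -14845891]]
tr = 11003429 + -14845891 = -3842462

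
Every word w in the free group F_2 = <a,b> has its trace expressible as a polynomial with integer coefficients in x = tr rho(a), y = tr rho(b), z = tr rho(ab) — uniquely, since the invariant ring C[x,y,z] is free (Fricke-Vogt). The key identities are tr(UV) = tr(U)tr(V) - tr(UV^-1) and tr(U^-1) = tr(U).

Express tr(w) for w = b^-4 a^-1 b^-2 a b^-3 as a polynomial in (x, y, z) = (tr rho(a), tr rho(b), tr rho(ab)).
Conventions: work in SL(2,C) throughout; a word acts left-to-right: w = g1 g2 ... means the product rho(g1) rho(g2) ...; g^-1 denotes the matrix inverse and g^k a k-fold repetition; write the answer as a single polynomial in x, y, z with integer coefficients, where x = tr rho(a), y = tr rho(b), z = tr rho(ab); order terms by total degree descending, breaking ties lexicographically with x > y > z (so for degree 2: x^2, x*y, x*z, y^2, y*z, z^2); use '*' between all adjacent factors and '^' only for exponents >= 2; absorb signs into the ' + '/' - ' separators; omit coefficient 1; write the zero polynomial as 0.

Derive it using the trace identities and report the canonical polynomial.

x*y^8*z - x^2*y^7 - y^7*z^2 - 5*x*y^6*z + 5*x^2*y^5 + 5*y^5*z^2 + 6*x*y^4*z - 6*x^2*y^3 + y^5 - 6*y^3*z^2 - x*y^2*z + x^2*y - 5*y^3 + y*z^2 + 5*y

trace(b^-1) = trace(b) = y
trace(b^-2) = trace(b^-1) * trace(b) - trace(1) = y^2 - 2
trace(b^-3) = trace(b^-2) * trace(b) - trace(b^-1) = y^3 - 3*y
trace(b^-4) = trace(b^-3) * trace(b) - trace(b^-2) = y^4 - 4*y^2 + 2
trace(b^-1 a) = trace(a) * trace(b) - trace(a b) = x*y - z
trace(a b^-2) = trace(b^-1 a) * trace(b) - trace(b^-1 a b) = x*y^2 - y*z - x
trace(a b^-3) = trace(a b^-2) * trace(b) - trace(a b^-1) = x*y^3 - y^2*z - 2*x*y + z
trace(a b a) = trace(a) * trace(b a) - trace(b) = x*z - y
trace(a b a b) = trace(b a) * trace(b a) - trace(1)   [split at repeated b] = z^2 - 2
trace(a b a b^-1) = trace(a b a) * trace(b) - trace(a b a b) = x*y*z - y^2 - z^2 + 2
trace(b^-2 a b a) = trace(a b a b^-1) * trace(b) - trace(a b a) = x*y^2*z - y^3 - y*z^2 - x*z + 3*y
trace(b^-3 a b a) = trace(b^-2 a b a) * trace(b) - trace(b^-2 a b a b) = x*y^3*z - y^4 - y^2*z^2 - 2*x*y*z + 4*y^2 + z^2 - 2
trace(b a b^-4 a) = trace(b^-3 a b a) * trace(b) - trace(b^-3 a b a b) = x*y^4*z - y^5 - y^3*z^2 - 3*x*y^2*z + 5*y^3 + 2*y*z^2 + x*z - 5*y
trace(a b^-4 a^-1 b) = trace(b a b^-4) * trace(a) - trace(b a b^-4 a) = -x*y^4*z + x^2*y^3 + y^5 + y^3*z^2 + 2*x*y^2*z - 2*x^2*y - 5*y^3 - 2*y*z^2 + 5*y
trace(b^-1 a^-1 b^-1 a b^-3) = trace(a b^-4 a^-1) * trace(b) - trace(a b^-4 a^-1 b) = x*y^4*z - x^2*y^3 - y^3*z^2 - 2*x*y^2*z + 2*x^2*y + y^3 + 2*y*z^2 - 3*y
trace(b^-1 a b^-3) = trace(b^-1 a b^-2) * trace(b) - trace(b^-1 a b^-1) = x*y^4 - y^3*z - 3*x*y^2 + 2*y*z + x
trace(a^2) = trace(a) * trace(a) - trace(1) = x^2 - 2
trace(a^2 b^-1) = trace(a^2) * trace(b) - trace(a^2 b) = x^2*y - x*z - y
trace(a b^-2 a) = trace(a^2 b^-1) * trace(b) - trace(a^2) = x^2*y^2 - x*y*z - x^2 - y^2 + 2
trace(a b^-1 a b^-2) = trace(a b^-2 a) * trace(b) - trace(a b^-2 a b) = x^2*y^3 - 2*x*y^2*z - x^2*y + y*z^2 + x*z - y
trace(a b^-1 a b^-1) = trace(a b^-1 a) * trace(b) - trace(a b^-1 a b) = x^2*y^2 - 2*x*y*z + z^2 - 2
trace(b^-1 a b^-3 a) = trace(a b^-1 a b^-2) * trace(b) - trace(a b^-1 a b^-1) = x^2*y^4 - 2*x*y^3*z - 2*x^2*y^2 + y^2*z^2 + 3*x*y*z - y^2 - z^2 + 2
trace(b^-1 a^-1 b^-1 a b^-2) = trace(b^-1 a b^-3) * trace(a) - trace(b^-1 a b^-3 a) = x*y^3*z - x^2*y^2 - y^2*z^2 - x*y*z + x^2 + y^2 + z^2 - 2
trace(a^-1 b^-1 a b^-5) = trace(b^-1 a^-1 b^-1 a b^-3) * trace(b) - trace(b^-1 a^-1 b^-1 a b^-2) = x*y^5*z - x^2*y^4 - y^4*z^2 - 3*x*y^3*z + 3*x^2*y^2 + y^4 + 3*y^2*z^2 + x*y*z - x^2 - 4*y^2 - z^2 + 2
trace(a b^-6 a^-1 b^-1) = trace(a^-1 b^-1 a b^-5) * trace(b) - trace(a^-1 b^-1 a b^-4) = x*y^6*z - x^2*y^5 - y^5*z^2 - 4*x*y^4*z + 4*x^2*y^3 + y^5 + 4*y^3*z^2 + 3*x*y^2*z - 3*x^2*y - 5*y^3 - 3*y*z^2 + 5*y
trace(b^-5) = trace(b^-4) * trace(b) - trace(b^-3) = y^5 - 5*y^3 + 5*y
trace(b^-6) = trace(b^-5) * trace(b) - trace(b^-4) = y^6 - 6*y^4 + 9*y^2 - 2
trace(b^-5 a^-1 b^-2 a b^-1) = trace(a b^-6 a^-1 b^-1) * trace(b) - trace(a b^-6 a^-1) = x*y^7*z - x^2*y^6 - y^6*z^2 - 4*x*y^5*z + 4*x^2*y^4 + 4*y^4*z^2 + 3*x*y^3*z - 3*x^2*y^2 + y^4 - 3*y^2*z^2 - 4*y^2 + 2
trace(b^-4 a^-1 b^-2 a) = trace(a b^-4 a^-1 b^-1) * trace(b) - trace(a b^-4 a^-1) = x*y^5*z - x^2*y^4 - y^4*z^2 - 2*x*y^3*z + 2*x^2*y^2 + 2*y^2*z^2 + y^2 - 2
trace(b^-2 a b^-2 a) = trace(a b^-2 a b^-1) * trace(b) - trace(a b^-2 a) = x^2*y^4 - 2*x*y^3*z - 2*x^2*y^2 + y^2*z^2 + 2*x*y*z + x^2 - 2
trace(b^-1 a^-1 b^-2 a b^-1) = trace(b^-2 a b^-2) * trace(a) - trace(b^-2 a b^-2 a) = x*y^3*z - x^2*y^2 - y^2*z^2 + 2
trace(b a b) = trace(b) * trace(a b) - trace(a) = y*z - x
trace(a b a^-1 b) = trace(b a b) * trace(a) - trace(b a b a) = x*y*z - x^2 - z^2 + 2
trace(a b a^-1 b^-1) = trace(a b a^-1) * trace(b) - trace(a b a^-1 b) = -x*y*z + x^2 + y^2 + z^2 - 2
trace(a^-1 b^-2 a b) = trace(a b a^-1 b^-1) * trace(b) - trace(a b a^-1) = -x*y^2*z + x^2*y + y^3 + y*z^2 - 3*y
trace(b^-1 a^-1 b^-2 a) = trace(a^-1 b^-2 a) * trace(b) - trace(a^-1 b^-2 a b) = x*y^2*z - x^2*y - y*z^2 + y
trace(b^-3 a^-1 b^-2 a) = trace(b^-1 a^-1 b^-2 a b^-1) * trace(b) - trace(b^-1 a^-1 b^-2 a) = x*y^4*z - x^2*y^3 - y^3*z^2 - x*y^2*z + x^2*y + y*z^2 + y
trace(b^-5 a^-1 b^-2 a) = trace(b^-4 a^-1 b^-2 a) * trace(b) - trace(b^-4 a^-1 b^-2 a b) = x*y^6*z - x^2*y^5 - y^5*z^2 - 3*x*y^4*z + 3*x^2*y^3 + 3*y^3*z^2 + x*y^2*z - x^2*y + y^3 - y*z^2 - 3*y
trace(b^-4 a^-1 b^-2 a b^-3) = trace(b^-5 a^-1 b^-2 a b^-1) * trace(b) - trace(b^-5 a^-1 b^-2 a) = x*y^8*z - x^2*y^7 - y^7*z^2 - 5*x*y^6*z + 5*x^2*y^5 + 5*y^5*z^2 + 6*x*y^4*z - 6*x^2*y^3 + y^5 - 6*y^3*z^2 - x*y^2*z + x^2*y - 5*y^3 + y*z^2 + 5*y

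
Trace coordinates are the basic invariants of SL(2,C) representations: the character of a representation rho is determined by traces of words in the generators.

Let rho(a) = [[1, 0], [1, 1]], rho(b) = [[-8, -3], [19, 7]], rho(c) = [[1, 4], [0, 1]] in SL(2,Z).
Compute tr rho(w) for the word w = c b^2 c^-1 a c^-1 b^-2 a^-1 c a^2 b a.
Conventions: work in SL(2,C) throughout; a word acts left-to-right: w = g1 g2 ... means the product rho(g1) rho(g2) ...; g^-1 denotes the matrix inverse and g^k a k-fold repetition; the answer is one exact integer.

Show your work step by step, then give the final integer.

-50330

rho(c) = [[1, 4], [0, 1]]
... * rho(b) = [[-8, -3], [19, 7]]  ->  [[68, 25], [19, 7]]
... * rho(b) = [[-8, -3], [19, 7]]  ->  [[-69, -29], [-19, -8]]
... * rho(c^-1) = [[1, -4], [0, 1]]  ->  [[-69, 247], [-19, 68]]
... * rho(a) = [[1, 0], [1, 1]]  ->  [[178, 247], [49, 68]]
... * rho(c^-1) = [[1, -4], [0, 1]]  ->  [[178, -465], [49, -128]]
... * rho(b^-1) = [[7, 3], [-19, -8]]  ->  [[10081, 4254], [2775, 1171]]
... * rho(b^-1) = [[7, 3], [-19, -8]]  ->  [[-10259, -3789], [-2824, -1043]]
... * rho(a^-1) = [[1, 0], [-1, 1]]  ->  [[-6470, -3789], [-1781, -1043]]
... * rho(c) = [[1, 4], [0, 1]]  ->  [[-6470, -29669], [-1781, -8167]]
... * rho(a) = [[1, 0], [1, 1]]  ->  [[-36139, -29669], [-9948, -8167]]
... * rho(a) = [[1, 0], [1, 1]]  ->  [[-65808, -29669], [-18115, -8167]]
... * rho(b) = [[-8, -3], [19, 7]]  ->  [[-37247, -10259], [-10253, -2824]]
... * rho(a) = [[1, 0], [1, 1]]  ->  [[-47506, -10259], [-13077, -2824]]
tr = -47506 + -2824 = -50330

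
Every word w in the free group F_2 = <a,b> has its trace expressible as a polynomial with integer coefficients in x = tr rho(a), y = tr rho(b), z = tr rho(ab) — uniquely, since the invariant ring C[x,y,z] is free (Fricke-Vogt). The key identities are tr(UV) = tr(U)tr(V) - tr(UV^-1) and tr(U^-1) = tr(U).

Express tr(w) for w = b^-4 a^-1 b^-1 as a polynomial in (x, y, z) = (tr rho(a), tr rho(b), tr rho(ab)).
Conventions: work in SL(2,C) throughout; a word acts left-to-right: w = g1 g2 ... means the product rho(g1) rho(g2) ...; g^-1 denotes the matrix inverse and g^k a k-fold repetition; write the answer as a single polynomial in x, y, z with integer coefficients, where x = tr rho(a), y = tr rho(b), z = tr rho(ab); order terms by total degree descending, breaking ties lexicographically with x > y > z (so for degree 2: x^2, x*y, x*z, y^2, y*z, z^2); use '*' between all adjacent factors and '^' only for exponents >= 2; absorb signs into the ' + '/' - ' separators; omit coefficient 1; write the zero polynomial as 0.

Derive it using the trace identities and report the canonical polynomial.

y^4*z - x*y^3 - 3*y^2*z + 2*x*y + z

tr(a^-1) = tr(a) = x
apply: tr(a^-1 b) = tr(b)*tr(a) - tr(b a) = x*y - z
tr(b^-1 a^-1) = tr(a^-1)*tr(b) - tr(a^-1 b) = z
tr(b^-1 a^-1 b^-1) = tr(b^-1 a^-1)*tr(b) - tr(b^-1 a^-1 b) = y*z - x
use: tr(a^-1 b^-3) = tr(b^-1 a^-1 b^-1)*tr(b) - tr(b^-1 a^-1) = y^2*z - x*y - z
tr(a^-1 b^-4) = tr(a^-1 b^-3)*tr(b) - tr(a^-1 b^-2) = y^3*z - x*y^2 - 2*y*z + x
tr(b^-4 a^-1 b^-1) = tr(a^-1 b^-4)*tr(b) - tr(a^-1 b^-3) = y^4*z - x*y^3 - 3*y^2*z + 2*x*y + z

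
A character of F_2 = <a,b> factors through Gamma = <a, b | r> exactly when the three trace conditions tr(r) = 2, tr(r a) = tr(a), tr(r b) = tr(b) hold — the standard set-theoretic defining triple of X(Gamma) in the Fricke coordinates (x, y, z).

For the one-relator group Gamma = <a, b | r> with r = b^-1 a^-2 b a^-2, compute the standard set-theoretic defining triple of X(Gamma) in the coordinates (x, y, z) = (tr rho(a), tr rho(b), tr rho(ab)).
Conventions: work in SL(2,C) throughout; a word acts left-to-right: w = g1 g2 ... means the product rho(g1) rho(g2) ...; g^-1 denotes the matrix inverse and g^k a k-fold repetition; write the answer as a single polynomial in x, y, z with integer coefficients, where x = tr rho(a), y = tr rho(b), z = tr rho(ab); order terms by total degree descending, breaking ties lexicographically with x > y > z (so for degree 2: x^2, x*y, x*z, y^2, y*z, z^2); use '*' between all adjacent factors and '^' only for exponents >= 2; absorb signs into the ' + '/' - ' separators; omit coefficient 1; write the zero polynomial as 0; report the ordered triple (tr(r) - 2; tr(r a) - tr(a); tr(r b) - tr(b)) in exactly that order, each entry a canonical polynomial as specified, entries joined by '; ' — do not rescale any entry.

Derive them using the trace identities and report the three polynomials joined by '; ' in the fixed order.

tr(a^-1) = tr(a) = x
next, tr(a^-2) = tr(a^-1) * tr(a) - tr(1) = x^2 - 2
tr(b a b) = tr(b) * tr(a b) - tr(a) = y*z - x
tr(b a b a) = tr(b a) * tr(b a) - tr(1)   [split at repeated b] = z^2 - 2
next, tr(a b a^-1 b) = tr(b a b) * tr(a) - tr(b a b a) = x*y*z - x^2 - z^2 + 2
and tr(a^-1 b^-1 a b) = tr(a b a^-1) * tr(b) - tr(a b a^-1 b) = -x*y*z + x^2 + y^2 + z^2 - 2
next, tr(b a^-2 b^-1 a) = tr(a^-1 b^-1 a b) * tr(a) - tr(a^-1 b^-1 a b a) = -x^2*y*z + x^3 + x*y^2 + x*z^2 - 3*x
and tr(b a^-2 b^-1 a^-1) = tr(b a^-2 b^-1) * tr(a) - tr(b a^-2 b^-1 a) = x^2*y*z - x*y^2 - x*z^2 + x
tr(b^-1 a^-2 b a^-2) = tr(b a^-2 b^-1 a^-1) * tr(a) - tr(b a^-2 b^-1) = x^3*y*z - x^2*y^2 - x^2*z^2 + 2
and tr(a^-1 b) = tr(b) * tr(a) - tr(b a)   [inverse elimination on a] = x*y - z
and tr(b a^-2) = tr(a^-1 b) * tr(a) - tr(a^-1 b a)   [inverse elimination on a] = x^2*y - x*z - y
tr(a^-2 b a^-1) = tr(b a^-2) * tr(a) - tr(b a^-1)   [inverse elimination on a] = x^3*y - x^2*z - 2*x*y + z
tr(b^2) = tr(b) * tr(b) - tr(1)   [square of b] = y^2 - 2
tr(b a^-1 b) = tr(b^2) * tr(a) - tr(b^2 a)   [inverse elimination on a] = x*y^2 - y*z - x
next, tr(a^-1 b a^-1 b) = tr(b a^-1 b) * tr(a) - tr(b a^-1 b a)   [inverse elimination on a] = x^2*y^2 - 2*x*y*z + z^2 - 2
next, tr(a^-2 b a^-1 b) = tr(a^-1 b a^-1 b) * tr(a) - tr(a^-1 b a^-1 b a)   [inverse elimination on a] = x^3*y^2 - 2*x^2*y*z - x*y^2 + x*z^2 + y*z - x
and tr(b^-1 a^-2 b a^-1) = tr(a^-2 b a^-1) * tr(b) - tr(a^-2 b a^-1 b)   [inverse elimination on b] = x^2*y*z - x*y^2 - x*z^2 + x
and tr(a^-2 b a^-2) = tr(a^-1 b a^-2) * tr(a) - tr(a^-1 b a^-1) = x^4*y - x^3*z - 3*x^2*y + 2*x*z + y
assemble the triple (tr(r) - 2; tr(r a) - x; tr(r b) - y)

x^3*y*z - x^2*y^2 - x^2*z^2; x^2*y*z - x*y^2 - x*z^2; x^4*y - x^3*z - 3*x^2*y + 2*x*z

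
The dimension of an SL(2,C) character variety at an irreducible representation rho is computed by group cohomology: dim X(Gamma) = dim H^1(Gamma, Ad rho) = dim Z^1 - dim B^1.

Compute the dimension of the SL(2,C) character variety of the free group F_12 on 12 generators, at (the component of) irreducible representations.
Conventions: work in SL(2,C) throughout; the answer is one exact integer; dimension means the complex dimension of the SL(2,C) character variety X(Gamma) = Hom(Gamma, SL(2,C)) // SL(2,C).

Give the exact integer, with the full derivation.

33

Here Gamma is free of rank 12 — no relator constrains a cocycle.
Z^1(Gamma, Ad rho) = (sl_2)^12: a cocycle is a free choice of one sl_2 vector per generator, so dim Z^1 = 3*12 = 36.
At an irreducible rho the centralizer of the image in sl_2 is 0, so the coboundary map sl_2 -> Z^1 is injective: dim B^1 = 3.
Therefore dim X = 36 - 3 = 33.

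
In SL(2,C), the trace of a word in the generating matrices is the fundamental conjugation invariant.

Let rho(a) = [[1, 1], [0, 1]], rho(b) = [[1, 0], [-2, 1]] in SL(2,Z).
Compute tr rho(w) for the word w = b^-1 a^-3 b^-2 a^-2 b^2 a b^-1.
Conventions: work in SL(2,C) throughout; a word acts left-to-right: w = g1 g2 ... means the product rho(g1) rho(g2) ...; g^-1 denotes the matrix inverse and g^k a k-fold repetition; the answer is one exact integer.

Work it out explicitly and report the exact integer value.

-334

rho(b^-1) = [[1, 0], [2, 1]]
... * rho(a^-1) = [[1, -1], [0, 1]]  ->  [[1, -1], [2, -1]]
... * rho(a^-1) = [[1, -1], [0, 1]]  ->  [[1, -2], [2, -3]]
... * rho(a^-1) = [[1, -1], [0, 1]]  ->  [[1, -3], [2, -5]]
... * rho(b^-1) = [[1, 0], [2, 1]]  ->  [[-5, -3], [-8, -5]]
... * rho(b^-1) = [[1, 0], [2, 1]]  ->  [[-11, -3], [-18, -5]]
... * rho(a^-1) = [[1, -1], [0, 1]]  ->  [[-11, 8], [-18, 13]]
... * rho(a^-1) = [[1, -1], [0, 1]]  ->  [[-11, 19], [-18, 31]]
... * rho(b) = [[1, 0], [-2, 1]]  ->  [[-49, 19], [-80, 31]]
... * rho(b) = [[1, 0], [-2, 1]]  ->  [[-87, 19], [-142, 31]]
... * rho(a) = [[1, 1], [0, 1]]  ->  [[-87, -68], [-142, -111]]
... * rho(b^-1) = [[1, 0], [2, 1]]  ->  [[-223, -68], [-364, -111]]
tr = -223 + -111 = -334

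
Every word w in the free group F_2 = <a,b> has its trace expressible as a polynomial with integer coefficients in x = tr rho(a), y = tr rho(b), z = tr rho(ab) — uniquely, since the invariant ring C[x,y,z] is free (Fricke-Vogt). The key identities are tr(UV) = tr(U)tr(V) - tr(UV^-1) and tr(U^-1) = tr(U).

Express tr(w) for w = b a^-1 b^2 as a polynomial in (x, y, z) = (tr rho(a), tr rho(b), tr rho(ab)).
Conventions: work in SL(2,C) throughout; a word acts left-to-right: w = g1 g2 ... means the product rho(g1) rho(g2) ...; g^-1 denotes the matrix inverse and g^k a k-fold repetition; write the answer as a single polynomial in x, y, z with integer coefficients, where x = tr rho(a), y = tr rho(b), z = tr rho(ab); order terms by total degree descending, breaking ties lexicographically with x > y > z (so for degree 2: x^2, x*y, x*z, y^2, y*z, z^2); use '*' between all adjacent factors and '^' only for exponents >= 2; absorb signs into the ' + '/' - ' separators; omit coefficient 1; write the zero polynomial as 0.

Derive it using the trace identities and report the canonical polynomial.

x*y^3 - y^2*z - 2*x*y + z

tr(b^2) = tr(b) tr(b) - tr(1)  (reduce the b square) = y^2 - 2
so tr(b^3) = tr(b) tr(b^2) - tr(b)  (reduce the b square) = y^3 - 3*y
tr(b a b) = tr(b) tr(a b) - tr(a)  (reduce the b square) = y*z - x
tr(b^3 a) = tr(b) tr(b a b) - tr(b a)  (reduce the b square) = y^2*z - x*y - z
so tr(b a^-1 b^2) = tr(b^3) tr(a) - tr(b^3 a)  (eliminate a^-1) = x*y^3 - y^2*z - 2*x*y + z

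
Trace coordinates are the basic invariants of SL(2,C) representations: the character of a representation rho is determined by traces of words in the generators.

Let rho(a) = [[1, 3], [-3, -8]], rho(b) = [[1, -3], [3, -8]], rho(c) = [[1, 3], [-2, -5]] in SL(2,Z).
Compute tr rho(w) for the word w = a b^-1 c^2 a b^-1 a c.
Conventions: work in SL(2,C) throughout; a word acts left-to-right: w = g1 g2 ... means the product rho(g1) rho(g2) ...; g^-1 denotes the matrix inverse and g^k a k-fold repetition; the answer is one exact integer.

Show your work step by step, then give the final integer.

720038

rho(a) = [[1, 3], [-3, -8]]
... * rho(b^-1) = [[-8, 3], [-3, 1]]  ->  [[-17, 6], [48, -17]]
... * rho(c) = [[1, 3], [-2, -5]]  ->  [[-29, -81], [82, 229]]
... * rho(c) = [[1, 3], [-2, -5]]  ->  [[133, 318], [-376, -899]]
... * rho(a) = [[1, 3], [-3, -8]]  ->  [[-821, -2145], [2321, 6064]]
... * rho(b^-1) = [[-8, 3], [-3, 1]]  ->  [[13003, -4608], [-36760, 13027]]
... * rho(a) = [[1, 3], [-3, -8]]  ->  [[26827, 75873], [-75841, -214496]]
... * rho(c) = [[1, 3], [-2, -5]]  ->  [[-124919, -298884], [353151, 844957]]
tr = -124919 + 844957 = 720038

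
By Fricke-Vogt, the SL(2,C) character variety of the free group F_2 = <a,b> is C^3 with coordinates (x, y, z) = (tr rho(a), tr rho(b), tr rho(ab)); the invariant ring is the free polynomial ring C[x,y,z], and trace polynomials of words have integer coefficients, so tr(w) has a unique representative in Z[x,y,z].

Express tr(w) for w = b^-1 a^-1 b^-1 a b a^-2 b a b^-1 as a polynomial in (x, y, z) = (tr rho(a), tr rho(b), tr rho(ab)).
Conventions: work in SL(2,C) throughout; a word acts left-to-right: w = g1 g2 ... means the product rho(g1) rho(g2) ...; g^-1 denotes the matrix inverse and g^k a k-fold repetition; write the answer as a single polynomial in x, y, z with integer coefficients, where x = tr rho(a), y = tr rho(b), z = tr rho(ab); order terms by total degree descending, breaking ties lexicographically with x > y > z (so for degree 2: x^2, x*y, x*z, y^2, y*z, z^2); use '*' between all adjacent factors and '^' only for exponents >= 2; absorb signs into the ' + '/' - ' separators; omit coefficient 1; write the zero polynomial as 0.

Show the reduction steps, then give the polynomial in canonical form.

tr(b^2 a) = tr(b) * tr(a b) - tr(a) = y*z - x
reduce: tr(b^2) = tr(b) * tr(b) - tr(1) = y^2 - 2
tr(a b^2 a) = tr(a) * tr(b^2 a) - tr(b^2) = x*y*z - x^2 - y^2 + 2
reduce: tr(a b a b) = tr(a b) * tr(a b) - tr(1) = z^2 - 2
so tr(a b a) = tr(a) * tr(b a) - tr(b) = x*z - y
so tr(a b^2 a b) = tr(b) * tr(a b a b) - tr(a b a) = y*z^2 - x*z - y
so tr(a b^2 a b^-1) = tr(a b^2 a) * tr(b) - tr(a b^2 a b) = x*y^2*z - x^2*y - y^3 - y*z^2 + x*z + 3*y
tr(b a b^-2 a b) = tr(a b^2 a b^-1) * tr(b) - tr(a b^2 a) = x*y^3*z - x^2*y^2 - y^4 - y^2*z^2 + x^2 + 4*y^2 - 2
reduce: tr(a b a b a) = tr(a) * tr(b a b a) - tr(b a b) = x*z^2 - y*z - x
so tr(a b a b a b) = tr(b a) * tr(b a b a) - tr(b^-1 a^-1) = z^3 - 3*z
tr(a b a b a b^-1) = tr(a b a b a) * tr(b) - tr(a b a b a b) = x*y*z^2 - y^2*z - z^3 - x*y + 3*z
tr(b a b^-2 a b a) = tr(a b a b a b^-1) * tr(b) - tr(a b a b a) = x*y^2*z^2 - y^3*z - y*z^3 - x*y^2 - x*z^2 + 4*y*z + x
so tr(a^-1 b a b^-2 a b) = tr(b a b^-2 a b) * tr(a) - tr(b a b^-2 a b a) = x^2*y^3*z - x^3*y^2 - x*y^4 - 2*x*y^2*z^2 + y^3*z + y*z^3 + x^3 + 5*x*y^2 + x*z^2 - 4*y*z - 3*x
tr(b^-2 a b a^-2 b a) = tr(a^-1 b a b^-2 a b) * tr(a) - tr(a^-1 b a b^-2 a b a) = x^3*y^3*z - x^4*y^2 - x^2*y^4 - 2*x^2*y^2*z^2 + x*y*z^3 + x^4 + 6*x^2*y^2 + x^2*z^2 + y^4 + y^2*z^2 - 4*x*y*z - 4*x^2 - 4*y^2 + 2
tr(a^-1 b a b^-1 a b) = tr(b a b^-1 a b) * tr(a) - tr(b a b^-1 a b a) = x^2*y^2*z - x^3*y - x*y^3 - 2*x*y*z^2 + x^2*z + y^2*z + z^3 + 4*x*y - 3*z
tr(b^-1 a b a^-2 b a) = tr(a^-1 b a b^-1 a b) * tr(a) - tr(a^-1 b a b^-1 a b a) = x^3*y^2*z - x^4*y - x^2*y^3 - 2*x^2*y*z^2 + x^3*z + x*z^3 + 5*x^2*y + y^3 + y*z^2 - 4*x*z - 3*y
tr(b^-1 a b a^-2 b a b^-2) = tr(b^-2 a b a^-2 b a) * tr(b) - tr(b^-2 a b a^-2 b a b) = x^3*y^4*z - x^4*y^3 - x^2*y^5 - 2*x^2*y^3*z^2 - x^3*y^2*z + x*y^2*z^3 + 2*x^4*y + 7*x^2*y^3 + 3*x^2*y*z^2 + y^5 + y^3*z^2 - x^3*z - 4*x*y^2*z - x*z^3 - 9*x^2*y - 5*y^3 - y*z^2 + 4*x*z + 5*y
tr(b a^3 b) = tr(a) * tr(b^2 a^2) - tr(b^2 a) = x^2*y*z - x^3 - x*y^2 - y*z + 3*x
tr(b a^3 b a) = tr(a) * tr(b a b a^2) - tr(b a b a) = x^2*z^2 - x*y*z - x^2 - z^2 + 2
tr(a b a^-1 b a^2) = tr(b a^3 b) * tr(a) - tr(b a^3 b a) = x^3*y*z - x^4 - x^2*y^2 - x^2*z^2 + 4*x^2 + z^2 - 2
so tr(b a b^2) = tr(b) * tr(b a b) - tr(b a) = y^2*z - x*y - z
so tr(b a^2 b a b) = tr(a) * tr(b a b^2 a) - tr(b a b^2) = x*y*z^2 - x^2*z - y^2*z + z
reduce: tr(b a^2 b a b a) = tr(a) * tr(b a b a b a) - tr(b a b a b) = x*z^3 - y*z^2 - 2*x*z + y
tr(a b a^-1 b a^2 b) = tr(b a^2 b a b) * tr(a) - tr(b a^2 b a b a) = x^2*y*z^2 - x^3*z - x*y^2*z - x*z^3 + y*z^2 + 3*x*z - y
tr(a^-1 b a^2 b^-1 a b) = tr(a b a^-1 b a^2) * tr(b) - tr(a b a^-1 b a^2 b) = x^3*y^2*z - x^4*y - x^2*y^3 - 2*x^2*y*z^2 + x^3*z + x*y^2*z + x*z^3 + 4*x^2*y - 3*x*z - y
reduce: tr(b a^2 b^-1 a b) = tr(a b^2 a^2) * tr(b) - tr(a b^2 a^2 b) = x^2*y^2*z - x^3*y - x*y^3 - x*y*z^2 + x^2*z + 3*x*y - z
so tr(a b^-1 a b a^-2 b a) = tr(a^-1 b a^2 b^-1 a b) * tr(a) - tr(a^-1 b a^2 b^-1 a b a) = x^4*y^2*z - x^5*y - x^3*y^3 - 2*x^3*y*z^2 + x^4*z + x^2*z^3 + 5*x^3*y + x*y^3 + x*y*z^2 - 4*x^2*z - 4*x*y + z
tr(a b a^2) = tr(a) * tr(a b a) - tr(a b) = x^2*z - x*y - z
so tr(a b^2 a b a) = tr(b) * tr(a b a^2 b) - tr(a b a^2) = x*y*z^2 - x^2*z - y^2*z + z
tr(a b^2 a b a b) = tr(b) * tr(a b a b a b) - tr(a b a b a) = y*z^3 - x*z^2 - 2*y*z + x
so tr(b a b a b^-1 a b) = tr(a b^2 a b a) * tr(b) - tr(a b^2 a b a b) = x*y^2*z^2 - x^2*y*z - y^3*z - y*z^3 + x*z^2 + 3*y*z - x
reduce: tr(a b a b a b a b) = tr(b a) * tr(b a b a b a) - tr(b^-1 a^-1 b^-1 a^-1) = z^4 - 4*z^2 + 2
tr(b a b a b^-1 a b a) = tr(a b a b a b a) * tr(b) - tr(a b a b a b a b) = x*y*z^3 - y^2*z^2 - z^4 - 2*x*y*z + y^2 + 4*z^2 - 2
tr(b a b a b^-1 a b a^-1) = tr(b a b a b^-1 a b) * tr(a) - tr(b a b a b^-1 a b a) = x^2*y^2*z^2 - x^3*y*z - x*y^3*z - 2*x*y*z^3 + x^2*z^2 + y^2*z^2 + z^4 + 5*x*y*z - x^2 - y^2 - 4*z^2 + 2
so tr(a b^-1 a b a^-2 b a b) = tr(b a b a b^-1 a b a^-1) * tr(a) - tr(b a b a b^-1 a b) = x^3*y^2*z^2 - x^4*y*z - x^2*y^3*z - 2*x^2*y*z^3 + x^3*z^2 + x*z^4 + 6*x^2*y*z + y^3*z + y*z^3 - x^3 - x*y^2 - 5*x*z^2 - 3*y*z + 3*x
tr(b^-1 a b^-1 a b a^-2 b a) = tr(a b^-1 a b a^-2 b a) * tr(b) - tr(a b^-1 a b a^-2 b a b) = x^4*y^3*z - x^5*y^2 - x^3*y^4 - 3*x^3*y^2*z^2 + 2*x^4*y*z + x^2*y^3*z + 3*x^2*y*z^3 + 5*x^3*y^2 - x^3*z^2 + x*y^4 + x*y^2*z^2 - x*z^4 - 10*x^2*y*z - y^3*z - y*z^3 + x^3 - 3*x*y^2 + 5*x*z^2 + 4*y*z - 3*x
tr(b^-1 a b a^-2 b a b^-2 a) = tr(b^-1 a b^-1 a b a^-2 b a) * tr(b) - tr(b^-1 a b^-1 a b a^-2 b a b) = x^4*y^4*z - x^5*y^3 - x^3*y^5 - 3*x^3*y^3*z^2 + x^4*y^2*z + x^2*y^4*z + 3*x^2*y^2*z^3 + x^5*y + 6*x^3*y^3 + x^3*y*z^2 + x*y^5 + x*y^3*z^2 - x*y*z^4 - x^4*z - 10*x^2*y^2*z - x^2*z^3 - y^4*z - y^2*z^3 - 4*x^3*y - 4*x*y^3 + 4*x*y*z^2 + 4*x^2*z + 4*y^2*z + x*y - z
tr(b^-1 a^-1 b^-1 a b a^-2 b a b^-1) = tr(b^-1 a b a^-2 b a b^-2) * tr(a) - tr(b^-1 a b a^-2 b a b^-2 a) = x^3*y^3*z^2 - 2*x^4*y^2*z - x^2*y^4*z - 2*x^2*y^2*z^3 + x^5*y + x^3*y^3 + 2*x^3*y*z^2 + x*y*z^4 + 6*x^2*y^2*z + y^4*z + y^2*z^3 - 5*x^3*y - x*y^3 - 5*x*y*z^2 - 4*y^2*z + 4*x*y + z

x^3*y^3*z^2 - 2*x^4*y^2*z - x^2*y^4*z - 2*x^2*y^2*z^3 + x^5*y + x^3*y^3 + 2*x^3*y*z^2 + x*y*z^4 + 6*x^2*y^2*z + y^4*z + y^2*z^3 - 5*x^3*y - x*y^3 - 5*x*y*z^2 - 4*y^2*z + 4*x*y + z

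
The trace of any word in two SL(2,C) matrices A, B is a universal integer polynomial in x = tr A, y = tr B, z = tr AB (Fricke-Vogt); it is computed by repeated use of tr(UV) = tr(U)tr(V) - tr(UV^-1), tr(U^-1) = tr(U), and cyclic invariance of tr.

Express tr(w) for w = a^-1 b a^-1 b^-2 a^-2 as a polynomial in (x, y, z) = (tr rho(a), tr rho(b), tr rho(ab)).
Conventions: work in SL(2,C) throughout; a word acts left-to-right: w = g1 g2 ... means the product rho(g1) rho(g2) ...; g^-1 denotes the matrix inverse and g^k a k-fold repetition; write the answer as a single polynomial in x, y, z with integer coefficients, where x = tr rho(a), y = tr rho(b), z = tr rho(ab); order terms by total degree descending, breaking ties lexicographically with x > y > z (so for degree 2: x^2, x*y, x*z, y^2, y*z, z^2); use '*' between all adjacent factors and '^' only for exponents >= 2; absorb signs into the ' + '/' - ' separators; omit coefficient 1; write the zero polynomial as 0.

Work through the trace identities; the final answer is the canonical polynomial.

x^3*y^2*z - x^4*y - x^2*y^3 - x^2*y*z^2 + x^3*z - x*y^2*z + 4*x^2*y + y^3 + y*z^2 - 2*x*z - 3*y

trace(a^-1) = trace(a) = x
trace(a^-1 b) = trace(b)*trace(a) - trace(b a) = x*y - z
trace(a^-1 b^-1) = trace(a^-1)*trace(b) - trace(a^-1 b) = z
trace(a^-1 b^-1 a^-1) = trace(a^-1 b^-1)*trace(a) - trace(a^-1 b^-1 a) = x*z - y
trace(b^-1 a^-3) = trace(a^-1 b^-1 a^-1)*trace(a) - trace(a^-1 b^-1) = x^2*z - x*y - z
trace(a b a b) = trace(b a)*trace(b a) - trace(1)   [split at repeated b] = z^2 - 2
trace(b a b^-1 a) = trace(a b a)*trace(b) - trace(a b a b) = x*y*z - y^2 - z^2 + 2
trace(b^-1 a^-1 b a) = trace(b a b^-1)*trace(a) - trace(b a b^-1 a) = -x*y*z + x^2 + y^2 + z^2 - 2
trace(a^-1 b a b^-2) = trace(b^-1 a^-1 b a)*trace(b) - trace(b^-1 a^-1 b a b) = -x*y^2*z + x^2*y + y^3 + y*z^2 - 3*y
trace(a^-1 b a b^-2 a^-1) = trace(a^-1 b a b^-2)*trace(a) - trace(a^-1 b a b^-2 a) = -x^2*y^2*z + x^3*y + x*y^3 + x*y*z^2 - 4*x*y + z
trace(b^-2 a^-3 b a) = trace(a^-1 b a b^-2 a^-1)*trace(a) - trace(a^-1 b a b^-2) = -x^3*y^2*z + x^4*y + x^2*y^3 + x^2*y*z^2 + x*y^2*z - 5*x^2*y - y^3 - y*z^2 + x*z + 3*y
trace(a^-1 b a^-1 b^-2 a^-2) = trace(b^-2 a^-3 b)*trace(a) - trace(b^-2 a^-3 b a) = x^3*y^2*z - x^4*y - x^2*y^3 - x^2*y*z^2 + x^3*z - x*y^2*z + 4*x^2*y + y^3 + y*z^2 - 2*x*z - 3*y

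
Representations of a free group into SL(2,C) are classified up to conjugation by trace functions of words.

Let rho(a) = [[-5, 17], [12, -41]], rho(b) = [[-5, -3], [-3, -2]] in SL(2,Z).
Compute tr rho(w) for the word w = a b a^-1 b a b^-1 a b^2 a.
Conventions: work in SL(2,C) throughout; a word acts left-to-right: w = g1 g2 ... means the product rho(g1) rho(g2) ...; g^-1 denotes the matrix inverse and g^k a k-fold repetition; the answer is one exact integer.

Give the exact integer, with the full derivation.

rho(a) = [[-5, 17], [12, -41]]
... * rho(b) = [[-5, -3], [-3, -2]]  ->  [[-26, -19], [63, 46]]
... * rho(a^-1) = [[-41, -17], [-12, -5]]  ->  [[1294, 537], [-3135, -1301]]
... * rho(b) = [[-5, -3], [-3, -2]]  ->  [[-8081, -4956], [19578, 12007]]
... * rho(a) = [[-5, 17], [12, -41]]  ->  [[-19067, 65819], [46194, -159461]]
... * rho(b^-1) = [[-2, 3], [3, -5]]  ->  [[235591, -386296], [-570771, 935887]]
... * rho(a) = [[-5, 17], [12, -41]]  ->  [[-5813507, 19843183], [14084499, -48074474]]
... * rho(b) = [[-5, -3], [-3, -2]]  ->  [[-30462014, -22245845], [73800927, 53895451]]
... * rho(b) = [[-5, -3], [-3, -2]]  ->  [[219047605, 135877732], [-530690988, -329193683]]
... * rho(a) = [[-5, 17], [12, -41]]  ->  [[535294759, -1847177727], [-1296869256, 4475194207]]
tr = 535294759 + 4475194207 = 5010488966

5010488966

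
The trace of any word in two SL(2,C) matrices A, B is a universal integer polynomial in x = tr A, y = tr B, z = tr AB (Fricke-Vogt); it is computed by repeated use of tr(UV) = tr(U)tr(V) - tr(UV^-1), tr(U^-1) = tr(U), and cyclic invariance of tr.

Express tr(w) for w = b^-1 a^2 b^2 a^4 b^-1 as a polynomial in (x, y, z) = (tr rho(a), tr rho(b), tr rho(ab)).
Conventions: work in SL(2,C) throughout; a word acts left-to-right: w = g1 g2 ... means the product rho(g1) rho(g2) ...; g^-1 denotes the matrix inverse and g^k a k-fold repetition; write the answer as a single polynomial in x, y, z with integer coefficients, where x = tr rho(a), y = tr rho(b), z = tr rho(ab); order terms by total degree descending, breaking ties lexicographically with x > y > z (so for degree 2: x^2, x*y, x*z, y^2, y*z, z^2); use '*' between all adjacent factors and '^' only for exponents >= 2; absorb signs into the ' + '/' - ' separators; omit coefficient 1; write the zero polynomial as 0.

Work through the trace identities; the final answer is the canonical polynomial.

x^5*y^3*z - x^6*y^2 - x^4*y^4 - x^4*y^2*z^2 - 2*x^3*y^3*z + x^6 + 6*x^4*y^2 + 2*x^2*y^4 + 2*x^2*y^2*z^2 - 6*x^4 - 8*x^2*y^2 + 9*x^2 - 2

tr(a b a) = tr(a) tr(b a) - tr(b) = x*z - y
tr(a b a^2) = tr(a) tr(a b a) - tr(a b) = x^2*z - x*y - z
tr(a^3 b a) = tr(a) tr(a b a^2) - tr(a b a) = x^3*z - x^2*y - 2*x*z + y
tr(a^3 b a^2) = tr(a) tr(a^3 b a) - tr(a^3 b) = x^4*z - x^3*y - 3*x^2*z + 2*x*y + z
tr(a^6 b) = tr(a) tr(a^3 b a^2) - tr(a^3 b a) = x^5*z - x^4*y - 4*x^3*z + 3*x^2*y + 3*x*z - y
tr(a^2) = tr(a) tr(a) - tr(1) = x^2 - 2
tr(a^3) = tr(a) tr(a^2) - tr(a) = x^3 - 3*x
and tr(a^4) = tr(a) tr(a^3) - tr(a^2) = x^4 - 4*x^2 + 2
and tr(a^5) = tr(a) tr(a^4) - tr(a^3) = x^5 - 5*x^3 + 5*x
next, tr(a^6) = tr(a) tr(a^5) - tr(a^4) = x^6 - 6*x^4 + 9*x^2 - 2
tr(a^2 b^2 a^4) = tr(b) tr(a^6 b) - tr(a^6) = x^5*y*z - x^6 - x^4*y^2 - 4*x^3*y*z + 6*x^4 + 3*x^2*y^2 + 3*x*y*z - 9*x^2 - y^2 + 2
tr(b a b a) = tr(b a) tr(b a) - tr(1) = z^2 - 2
tr(b a b) = tr(b) tr(a b) - tr(a) = y*z - x
tr(b a^2 b a) = tr(a) tr(b a b a) - tr(b a b) = x*z^2 - y*z - x
tr(b^2) = tr(b) tr(b) - tr(1) = y^2 - 2
tr(b a^2 b) = tr(a) tr(b^2 a) - tr(b^2) = x*y*z - x^2 - y^2 + 2
and tr(a^2 b a^2 b) = tr(a) tr(b a^2 b a) - tr(b a^2 b) = x^2*z^2 - 2*x*y*z + y^2 - 2
tr(b a^2 b^2 a^2) = tr(b) tr(a^2 b a^2 b) - tr(a^2 b a^2) = x^2*y*z^2 - x^3*z - 2*x*y^2*z + x^2*y + y^3 + 2*x*z - 3*y
next, tr(b a^2 b^2 a) = tr(b) tr(a b a^2 b) - tr(a b a^2) = x*y*z^2 - x^2*z - y^2*z + z
tr(a b a^2 b^2 a^2) = tr(a) tr(b a^2 b^2 a^2) - tr(b a^2 b^2 a) = x^3*y*z^2 - x^4*z - 2*x^2*y^2*z + x^3*y + x*y^3 - x*y*z^2 + 3*x^2*z + y^2*z - 3*x*y - z
and tr(a^2 b^2 a^4 b) = tr(a) tr(a b a^2 b^2 a^2) - tr(a b a^2 b^2 a) = x^4*y*z^2 - x^5*z - 2*x^3*y^2*z + x^4*y + x^2*y^3 - 2*x^2*y*z^2 + 4*x^3*z + 3*x*y^2*z - 4*x^2*y - y^3 - 3*x*z + 3*y
tr(a^2 b^2 a^4 b^-1) = tr(a^2 b^2 a^4) tr(b) - tr(a^2 b^2 a^4 b) = x^5*y^2*z - x^6*y - x^4*y^3 - x^4*y*z^2 + x^5*z - 2*x^3*y^2*z + 5*x^4*y + 2*x^2*y^3 + 2*x^2*y*z^2 - 4*x^3*z - 5*x^2*y + 3*x*z - y
next, tr(b^-1 a^2 b^2 a^4 b^-1) = tr(a^2 b^2 a^4 b^-1) tr(b) - tr(a^2 b^2 a^4) = x^5*y^3*z - x^6*y^2 - x^4*y^4 - x^4*y^2*z^2 - 2*x^3*y^3*z + x^6 + 6*x^4*y^2 + 2*x^2*y^4 + 2*x^2*y^2*z^2 - 6*x^4 - 8*x^2*y^2 + 9*x^2 - 2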